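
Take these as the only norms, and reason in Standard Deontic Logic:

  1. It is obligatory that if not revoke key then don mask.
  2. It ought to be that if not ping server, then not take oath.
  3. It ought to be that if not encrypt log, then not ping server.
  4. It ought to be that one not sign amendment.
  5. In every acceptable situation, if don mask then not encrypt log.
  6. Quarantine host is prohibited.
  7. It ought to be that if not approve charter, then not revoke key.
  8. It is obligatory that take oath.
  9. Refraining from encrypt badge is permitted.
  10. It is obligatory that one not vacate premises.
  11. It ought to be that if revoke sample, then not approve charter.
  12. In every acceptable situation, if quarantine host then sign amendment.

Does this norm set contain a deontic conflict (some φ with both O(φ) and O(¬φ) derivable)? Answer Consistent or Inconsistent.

Consistent

Premise 12 is O(quarantine_host → sign_amendment), but O(quarantine_host) is not derivable from the premises, so it does not yield O(sign_amendment).
So O(sign_amendment) is not derivable, and the apparent clash with O(¬sign_amendment) does not arise.
A world satisfying every obligation exists (e.g. approve_charter=true, don_mask=false, encrypt_badge=false, encrypt_log=true, ping_server=true, quarantine_host=false, revoke_key=true, revoke_sample=false, sign_amendment=false, take_oath=true, vacate_premises=false); no atom is both obligatory and forbidden, so the set is consistent.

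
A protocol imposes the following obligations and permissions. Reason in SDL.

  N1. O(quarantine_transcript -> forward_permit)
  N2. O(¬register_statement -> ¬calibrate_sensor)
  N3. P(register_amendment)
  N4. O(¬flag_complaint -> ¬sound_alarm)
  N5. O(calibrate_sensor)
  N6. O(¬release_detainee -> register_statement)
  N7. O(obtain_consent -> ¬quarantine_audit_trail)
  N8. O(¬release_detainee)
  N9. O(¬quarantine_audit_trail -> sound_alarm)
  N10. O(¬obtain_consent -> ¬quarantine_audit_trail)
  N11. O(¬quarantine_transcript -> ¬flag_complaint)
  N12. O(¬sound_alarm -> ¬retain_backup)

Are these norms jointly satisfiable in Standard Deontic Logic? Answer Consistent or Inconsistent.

Consistent

Premise 2 is O(¬register_statement -> ¬calibrate_sensor), but O(¬register_statement) is not derivable from the premises, so it does not yield O(¬calibrate_sensor).
So O(¬calibrate_sensor) is not derivable, and the apparent clash with O(calibrate_sensor) does not arise.
A world satisfying every obligation exists (e.g. calibrate_sensor=true, flag_complaint=true, forward_permit=true, obtain_consent=false, quarantine_audit_trail=false, quarantine_transcript=true, register_amendment=false, register_statement=true, release_detainee=false, retain_backup=false, sound_alarm=true); no atom is both obligatory and forbidden, so the set is consistent.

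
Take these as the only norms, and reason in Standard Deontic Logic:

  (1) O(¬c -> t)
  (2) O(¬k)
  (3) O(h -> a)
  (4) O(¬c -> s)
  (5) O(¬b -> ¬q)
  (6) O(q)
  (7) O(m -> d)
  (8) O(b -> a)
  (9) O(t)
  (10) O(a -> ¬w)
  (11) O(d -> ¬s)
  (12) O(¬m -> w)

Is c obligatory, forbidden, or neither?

Premise 6 states O(q) outright.
Premise 5 is O(¬b -> ¬q); contrapositively O(q -> b). Since O(q) holds, K gives O(b).
Applying K to premise 8 (O(b -> a)) and O(b) yields O(a).
From O(a) and premise 10, O(a -> ¬w), we obtain O(¬w).
The contrapositive of premise 12 (O(¬m -> w)) is O(¬w -> m), and O(¬w) is already established, so O(m).
Premise 7 is O(m -> d); since O(m), deontic closure gives O(d).
Premise 11 is O(d -> ¬s); since O(d), deontic closure gives O(¬s).
Premise 4 is O(¬c -> s); contrapositively O(¬s -> c). Since O(¬s) holds, K gives O(c).
Premises 1, 2, 3, 9 do not contribute to this derivation.
Hence c is obligatory.

Obligatory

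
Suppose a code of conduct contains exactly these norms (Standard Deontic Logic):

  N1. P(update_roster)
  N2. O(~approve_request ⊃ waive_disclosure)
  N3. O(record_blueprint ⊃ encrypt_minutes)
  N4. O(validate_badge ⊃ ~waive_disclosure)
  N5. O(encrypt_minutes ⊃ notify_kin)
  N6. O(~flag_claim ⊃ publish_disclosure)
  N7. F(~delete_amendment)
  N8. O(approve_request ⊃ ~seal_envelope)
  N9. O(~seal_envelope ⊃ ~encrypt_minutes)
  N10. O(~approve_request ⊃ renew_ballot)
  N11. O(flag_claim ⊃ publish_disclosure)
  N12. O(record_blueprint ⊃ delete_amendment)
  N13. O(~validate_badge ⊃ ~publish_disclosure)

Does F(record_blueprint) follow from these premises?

Yes

Premises 11 and 6 are O(flag_claim ⊃ publish_disclosure) and O(~flag_claim ⊃ publish_disclosure); every ideal world satisfies flag_claim or ~flag_claim, so in either case publish_disclosure holds — hence O(publish_disclosure).
The contrapositive of premise 13 (O(~validate_badge ⊃ ~publish_disclosure)) is O(publish_disclosure ⊃ validate_badge), and O(publish_disclosure) is already established, so O(validate_badge).
With premise 4, O(validate_badge ⊃ ~waive_disclosure), the K-axiom yields O(~waive_disclosure).
The contrapositive of premise 2 (O(~approve_request ⊃ waive_disclosure)) is O(~waive_disclosure ⊃ approve_request), and O(~waive_disclosure) is already established, so O(approve_request).
Applying K to premise 8 (O(approve_request ⊃ ~seal_envelope)) and O(approve_request) yields O(~seal_envelope).
From O(~seal_envelope) and premise 9, O(~seal_envelope ⊃ ~encrypt_minutes), we obtain O(~encrypt_minutes).
Premise 3, O(record_blueprint ⊃ encrypt_minutes), contraposes to O(~encrypt_minutes ⊃ ~record_blueprint); with O(~encrypt_minutes) we get O(~record_blueprint).
Premises 1, 5, 7, 10, 12 do not contribute to this derivation.
So O(~record_blueprint) holds, i.e. F(record_blueprint). The claim follows.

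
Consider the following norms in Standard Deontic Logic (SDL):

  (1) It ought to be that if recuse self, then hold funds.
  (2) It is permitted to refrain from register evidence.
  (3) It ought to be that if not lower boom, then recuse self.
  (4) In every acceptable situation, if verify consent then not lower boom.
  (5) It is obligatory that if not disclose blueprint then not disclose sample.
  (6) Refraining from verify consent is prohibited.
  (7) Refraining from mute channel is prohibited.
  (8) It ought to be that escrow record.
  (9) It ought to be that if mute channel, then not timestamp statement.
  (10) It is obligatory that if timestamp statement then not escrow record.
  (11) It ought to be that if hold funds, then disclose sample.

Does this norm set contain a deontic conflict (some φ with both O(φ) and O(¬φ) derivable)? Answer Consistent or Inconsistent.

Premise 10 is O(timestamp_statement → ¬escrow_record), but O(timestamp_statement) is not derivable from the premises, so it does not yield O(¬escrow_record).
So O(¬escrow_record) is not derivable, and the apparent clash with O(escrow_record) does not arise.
A world satisfying every obligation exists (e.g. disclose_blueprint=true, disclose_sample=true, escrow_record=true, hold_funds=true, lower_boom=false, mute_channel=true, recuse_self=true, register_evidence=false, timestamp_statement=false, verify_consent=true); no atom is both obligatory and forbidden, so the set is consistent.

Consistent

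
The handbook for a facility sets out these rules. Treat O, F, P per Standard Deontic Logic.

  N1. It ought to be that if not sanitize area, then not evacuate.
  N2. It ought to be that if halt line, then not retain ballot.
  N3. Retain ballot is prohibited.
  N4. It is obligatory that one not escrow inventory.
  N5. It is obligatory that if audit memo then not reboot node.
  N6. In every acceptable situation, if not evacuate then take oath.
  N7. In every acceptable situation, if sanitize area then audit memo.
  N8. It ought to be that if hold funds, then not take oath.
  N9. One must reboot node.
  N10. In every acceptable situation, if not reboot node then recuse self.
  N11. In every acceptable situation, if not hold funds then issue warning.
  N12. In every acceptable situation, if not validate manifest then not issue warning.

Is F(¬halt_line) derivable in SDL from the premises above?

No

Premise 2 is O(halt_line → ¬retain_ballot); even if O(¬retain_ballot) held, inferring O(halt_line) would be affirming the consequent — invalid.
No other premise forces O(halt_line). An ideal world satisfying every premise can still have ¬halt_line true, so F(¬halt_line) is not derivable.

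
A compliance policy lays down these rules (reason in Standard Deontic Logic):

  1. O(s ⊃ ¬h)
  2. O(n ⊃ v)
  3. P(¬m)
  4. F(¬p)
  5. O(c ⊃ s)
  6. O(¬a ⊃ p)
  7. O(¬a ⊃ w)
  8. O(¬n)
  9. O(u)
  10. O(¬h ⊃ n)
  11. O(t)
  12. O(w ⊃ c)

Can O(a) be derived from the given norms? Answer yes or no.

Yes

Premise 8 gives O(¬n).
Premise 10 is O(¬h ⊃ n); contrapositively O(¬n ⊃ h). Since O(¬n) holds, K gives O(h).
Premise 1 is O(s ⊃ ¬h); contrapositively O(h ⊃ ¬s). Since O(h) holds, K gives O(¬s).
Premise 5 is O(c ⊃ s); contrapositively O(¬s ⊃ ¬c). Since O(¬s) holds, K gives O(¬c).
The contrapositive of premise 12 (O(w ⊃ c)) is O(¬c ⊃ ¬w), and O(¬c) is already established, so O(¬w).
The contrapositive of premise 7 (O(¬a ⊃ w)) is O(¬w ⊃ a), and O(¬w) is already established, so O(a).
Premises 2, 3, 4, 6, 9, 11 do not contribute to this derivation.
So O(a) follows.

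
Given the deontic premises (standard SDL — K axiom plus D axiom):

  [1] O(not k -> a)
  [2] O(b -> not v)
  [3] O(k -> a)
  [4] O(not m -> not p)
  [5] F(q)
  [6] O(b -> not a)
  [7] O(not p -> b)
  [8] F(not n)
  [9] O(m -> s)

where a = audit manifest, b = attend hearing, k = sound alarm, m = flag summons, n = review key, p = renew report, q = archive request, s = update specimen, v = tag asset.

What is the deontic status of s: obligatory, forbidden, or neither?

Obligatory

By case analysis on not k: premise 1 gives O(not k -> a) and premise 3 gives O(k -> a), so O(a) either way.
The contrapositive of premise 6 (O(b -> not a)) is O(a -> not b), and O(a) is already established, so O(not b).
Premise 7, O(not p -> b), contraposes to O(not b -> p); with O(not b) we get O(p).
Premise 4 is O(not m -> not p); contrapositively O(p -> m). Since O(p) holds, K gives O(m).
With premise 9, O(m -> s), the K-axiom yields O(s).
Premises 2, 5, 8 do not contribute to this derivation.
Hence s is obligatory.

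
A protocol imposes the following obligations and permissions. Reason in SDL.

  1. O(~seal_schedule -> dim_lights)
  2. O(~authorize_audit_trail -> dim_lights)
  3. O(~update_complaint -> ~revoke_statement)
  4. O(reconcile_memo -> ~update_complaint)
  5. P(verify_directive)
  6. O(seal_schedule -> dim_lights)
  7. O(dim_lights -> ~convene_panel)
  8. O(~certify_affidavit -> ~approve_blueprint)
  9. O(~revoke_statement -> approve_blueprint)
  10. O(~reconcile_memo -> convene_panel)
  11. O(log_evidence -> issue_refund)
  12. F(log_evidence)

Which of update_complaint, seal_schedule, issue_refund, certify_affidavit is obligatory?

By case analysis on ~seal_schedule: premise 1 gives O(~seal_schedule -> dim_lights) and premise 6 gives O(seal_schedule -> dim_lights), so O(dim_lights) either way.
From O(dim_lights) and premise 7, O(dim_lights -> ~convene_panel), we obtain O(~convene_panel).
The contrapositive of premise 10 (O(~reconcile_memo -> convene_panel)) is O(~convene_panel -> reconcile_memo), and O(~convene_panel) is already established, so O(reconcile_memo).
With premise 4, O(reconcile_memo -> ~update_complaint), the K-axiom yields O(~update_complaint).
Premise 3 is O(~update_complaint -> ~revoke_statement); since O(~update_complaint), deontic closure gives O(~revoke_statement).
From O(~revoke_statement) and premise 9, O(~revoke_statement -> approve_blueprint), we obtain O(approve_blueprint).
Premise 8, O(~certify_affidavit -> ~approve_blueprint), contraposes to O(approve_blueprint -> certify_affidavit); with O(approve_blueprint) we get O(certify_affidavit).
So O(certify_affidavit) holds — certify_affidavit is obligatory. None of the other listed options is made obligatory by any chain of premises.

certify_affidavit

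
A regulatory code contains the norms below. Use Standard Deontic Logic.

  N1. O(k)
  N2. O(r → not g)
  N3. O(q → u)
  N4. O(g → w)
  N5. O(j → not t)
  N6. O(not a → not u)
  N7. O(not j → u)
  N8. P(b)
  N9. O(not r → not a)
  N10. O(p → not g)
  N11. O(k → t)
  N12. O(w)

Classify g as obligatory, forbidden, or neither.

Premise 1 gives O(k).
Premise 11 is O(k → t); since O(k), deontic closure gives O(t).
Premise 5 is O(j → not t); contrapositively O(t → not j). Since O(t) holds, K gives O(not j).
From O(not j) and premise 7, O(not j → u), we obtain O(u).
Premise 6 is O(not a → not u); contrapositively O(u → a). Since O(u) holds, K gives O(a).
The contrapositive of premise 9 (O(not r → not a)) is O(a → r), and O(a) is already established, so O(r).
From O(r) and premise 2, O(r → not g), we obtain O(not g).
Premises 3, 4, 8, 10, 12 do not contribute to this derivation.
Thus O(not g), which is F(g): g is forbidden.

Forbidden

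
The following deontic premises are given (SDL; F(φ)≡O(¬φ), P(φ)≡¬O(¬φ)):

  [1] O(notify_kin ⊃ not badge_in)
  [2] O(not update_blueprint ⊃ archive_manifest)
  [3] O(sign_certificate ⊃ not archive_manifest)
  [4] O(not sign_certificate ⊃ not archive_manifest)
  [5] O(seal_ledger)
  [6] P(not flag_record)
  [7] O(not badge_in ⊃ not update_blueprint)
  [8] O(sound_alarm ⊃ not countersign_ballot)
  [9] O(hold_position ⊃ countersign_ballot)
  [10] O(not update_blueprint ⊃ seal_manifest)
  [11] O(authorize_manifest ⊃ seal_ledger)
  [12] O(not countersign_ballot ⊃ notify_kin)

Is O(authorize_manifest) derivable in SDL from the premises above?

No

Premise 11 is O(authorize_manifest ⊃ seal_ledger); even if O(seal_ledger) held, inferring O(authorize_manifest) would be affirming the consequent — invalid.
No other premise forces O(authorize_manifest). An ideal world satisfying every premise can still have authorize_manifest false, so O(authorize_manifest) is not derivable.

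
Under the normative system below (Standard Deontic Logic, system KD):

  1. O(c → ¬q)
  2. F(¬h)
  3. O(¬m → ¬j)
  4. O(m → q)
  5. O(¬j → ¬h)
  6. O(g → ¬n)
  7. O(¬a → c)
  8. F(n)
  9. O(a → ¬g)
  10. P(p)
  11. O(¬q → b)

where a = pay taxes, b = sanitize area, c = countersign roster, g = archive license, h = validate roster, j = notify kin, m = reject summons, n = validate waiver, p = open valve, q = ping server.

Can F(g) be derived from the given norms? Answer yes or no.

Premise 2 is F(¬h), i.e. O(h).
The contrapositive of premise 5 (O(¬j → ¬h)) is O(h → j), and O(h) is already established, so O(j).
The contrapositive of premise 3 (O(¬m → ¬j)) is O(j → m), and O(j) is already established, so O(m).
With premise 4, O(m → q), the K-axiom yields O(q).
Premise 1, O(c → ¬q), contraposes to O(q → ¬c); with O(q) we get O(¬c).
Premise 7, O(¬a → c), contraposes to O(¬c → a); with O(¬c) we get O(a).
With premise 9, O(a → ¬g), the K-axiom yields O(¬g).
Premises 6, 8, 10, 11 do not contribute to this derivation.
So O(¬g) holds, i.e. F(g). The claim follows.

Yes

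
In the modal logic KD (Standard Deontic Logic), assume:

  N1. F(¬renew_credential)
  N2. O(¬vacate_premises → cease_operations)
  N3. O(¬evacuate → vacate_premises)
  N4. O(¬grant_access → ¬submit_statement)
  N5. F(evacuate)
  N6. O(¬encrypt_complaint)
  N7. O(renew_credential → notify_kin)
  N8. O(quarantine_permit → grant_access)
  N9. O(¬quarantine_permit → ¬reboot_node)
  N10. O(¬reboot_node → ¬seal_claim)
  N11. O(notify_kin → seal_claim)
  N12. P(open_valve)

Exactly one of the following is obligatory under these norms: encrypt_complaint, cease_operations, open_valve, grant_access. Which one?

Premise 1, F(¬renew_credential), is equivalent to O(renew_credential).
Applying K to premise 7 (O(renew_credential → notify_kin)) and O(renew_credential) yields O(notify_kin).
Applying K to premise 11 (O(notify_kin → seal_claim)) and O(notify_kin) yields O(seal_claim).
Premise 10, O(¬reboot_node → ¬seal_claim), contraposes to O(seal_claim → reboot_node); with O(seal_claim) we get O(reboot_node).
Premise 9 is O(¬quarantine_permit → ¬reboot_node); contrapositively O(reboot_node → quarantine_permit). Since O(reboot_node) holds, K gives O(quarantine_permit).
With premise 8, O(quarantine_permit → grant_access), the K-axiom yields O(grant_access).
So O(grant_access) holds — grant_access is obligatory. None of the other listed options is made obligatory by any chain of premises.

grant_access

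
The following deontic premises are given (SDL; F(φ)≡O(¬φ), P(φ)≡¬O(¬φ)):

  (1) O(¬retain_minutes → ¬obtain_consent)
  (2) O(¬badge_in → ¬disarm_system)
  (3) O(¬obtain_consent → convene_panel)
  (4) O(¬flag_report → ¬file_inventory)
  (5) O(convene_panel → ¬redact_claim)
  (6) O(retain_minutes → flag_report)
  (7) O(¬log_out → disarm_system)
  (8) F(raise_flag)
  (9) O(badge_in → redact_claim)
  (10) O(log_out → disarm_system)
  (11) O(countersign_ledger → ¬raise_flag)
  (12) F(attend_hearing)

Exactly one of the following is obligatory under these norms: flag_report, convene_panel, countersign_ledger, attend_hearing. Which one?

Premises 10 and 7 cover both cases: O(log_out → disarm_system) and O(¬log_out → disarm_system). Since log_out ∨ ¬log_out is a tautology, O(disarm_system) follows.
Premise 2, O(¬badge_in → ¬disarm_system), contraposes to O(disarm_system → badge_in); with O(disarm_system) we get O(badge_in).
Premise 9 is O(badge_in → redact_claim); since O(badge_in), deontic closure gives O(redact_claim).
Premise 5 is O(convene_panel → ¬redact_claim); contrapositively O(redact_claim → ¬convene_panel). Since O(redact_claim) holds, K gives O(¬convene_panel).
Premise 3 is O(¬obtain_consent → convene_panel); contrapositively O(¬convene_panel → obtain_consent). Since O(¬convene_panel) holds, K gives O(obtain_consent).
Premise 1, O(¬retain_minutes → ¬obtain_consent), contraposes to O(obtain_consent → retain_minutes); with O(obtain_consent) we get O(retain_minutes).
From O(retain_minutes) and premise 6, O(retain_minutes → flag_report), we obtain O(flag_report).
So O(flag_report) holds — flag_report is obligatory. None of the other listed options is made obligatory by any chain of premises.

flag_report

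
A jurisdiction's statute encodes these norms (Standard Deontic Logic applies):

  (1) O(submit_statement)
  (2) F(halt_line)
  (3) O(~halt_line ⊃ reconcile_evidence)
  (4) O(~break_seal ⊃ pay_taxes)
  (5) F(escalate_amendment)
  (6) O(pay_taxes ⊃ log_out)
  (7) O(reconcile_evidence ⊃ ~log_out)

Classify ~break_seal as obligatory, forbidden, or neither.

Forbidden

Premise 2 is F(halt_line), i.e. O(~halt_line).
From O(~halt_line) and premise 3, O(~halt_line ⊃ reconcile_evidence), we obtain O(reconcile_evidence).
Premise 7 is O(reconcile_evidence ⊃ ~log_out); since O(reconcile_evidence), deontic closure gives O(~log_out).
Premise 6, O(pay_taxes ⊃ log_out), contraposes to O(~log_out ⊃ ~pay_taxes); with O(~log_out) we get O(~pay_taxes).
Premise 4 is O(~break_seal ⊃ pay_taxes); contrapositively O(~pay_taxes ⊃ break_seal). Since O(~pay_taxes) holds, K gives O(break_seal).
Premises 1, 5 do not contribute to this derivation.
Thus O(break_seal), which is F(~break_seal): ~break_seal is forbidden.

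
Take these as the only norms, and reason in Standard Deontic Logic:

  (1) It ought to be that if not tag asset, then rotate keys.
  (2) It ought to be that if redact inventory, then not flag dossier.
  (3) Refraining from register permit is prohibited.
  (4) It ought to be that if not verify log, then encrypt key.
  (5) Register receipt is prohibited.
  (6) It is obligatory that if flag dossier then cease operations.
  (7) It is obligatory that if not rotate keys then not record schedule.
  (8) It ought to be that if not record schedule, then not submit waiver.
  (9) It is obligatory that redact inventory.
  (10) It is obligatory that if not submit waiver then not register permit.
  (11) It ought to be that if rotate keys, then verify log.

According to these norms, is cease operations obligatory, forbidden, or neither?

Premise 6 is O(flag_dossier → cease_operations), but O(flag_dossier) is not derivable from the premises, so it does not yield O(cease_operations).
No premise or chain of K-axiom applications forces O(cease_operations), and none forces O(¬cease_operations). So cease_operations is neither obligatory nor forbidden under these norms.

Neither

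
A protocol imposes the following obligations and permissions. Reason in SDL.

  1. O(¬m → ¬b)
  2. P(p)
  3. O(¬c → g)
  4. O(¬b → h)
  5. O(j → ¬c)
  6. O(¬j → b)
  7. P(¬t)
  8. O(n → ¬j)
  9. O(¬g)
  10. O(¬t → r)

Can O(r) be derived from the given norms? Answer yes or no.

Premise 10 is O(¬t → r), but O(¬t) is not derivable from the premises (the permission P(¬t) asserts only ¬O(t), not O(¬t)), so it does not yield O(r).
No other premise forces O(r). An ideal world satisfying every premise can still have r false, so O(r) is not derivable.

No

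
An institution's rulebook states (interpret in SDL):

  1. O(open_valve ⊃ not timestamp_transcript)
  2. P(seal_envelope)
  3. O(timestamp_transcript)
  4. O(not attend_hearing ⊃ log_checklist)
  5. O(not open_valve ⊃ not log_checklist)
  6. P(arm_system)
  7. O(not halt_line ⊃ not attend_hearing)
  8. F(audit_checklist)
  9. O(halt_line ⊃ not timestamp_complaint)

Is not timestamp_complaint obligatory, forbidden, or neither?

Premise 3 states O(timestamp_transcript) outright.
Premise 1, O(open_valve ⊃ not timestamp_transcript), contraposes to O(timestamp_transcript ⊃ not open_valve); with O(timestamp_transcript) we get O(not open_valve).
Premise 5 is O(not open_valve ⊃ not log_checklist); since O(not open_valve), deontic closure gives O(not log_checklist).
Premise 4 is O(not attend_hearing ⊃ log_checklist); contrapositively O(not log_checklist ⊃ attend_hearing). Since O(not log_checklist) holds, K gives O(attend_hearing).
Premise 7 is O(not halt_line ⊃ not attend_hearing); contrapositively O(attend_hearing ⊃ halt_line). Since O(attend_hearing) holds, K gives O(halt_line).
Applying K to premise 9 (O(halt_line ⊃ not timestamp_complaint)) and O(halt_line) yields O(not timestamp_complaint).
Premises 2, 6, 8 do not contribute to this derivation.
Hence not timestamp_complaint is obligatory.

Obligatory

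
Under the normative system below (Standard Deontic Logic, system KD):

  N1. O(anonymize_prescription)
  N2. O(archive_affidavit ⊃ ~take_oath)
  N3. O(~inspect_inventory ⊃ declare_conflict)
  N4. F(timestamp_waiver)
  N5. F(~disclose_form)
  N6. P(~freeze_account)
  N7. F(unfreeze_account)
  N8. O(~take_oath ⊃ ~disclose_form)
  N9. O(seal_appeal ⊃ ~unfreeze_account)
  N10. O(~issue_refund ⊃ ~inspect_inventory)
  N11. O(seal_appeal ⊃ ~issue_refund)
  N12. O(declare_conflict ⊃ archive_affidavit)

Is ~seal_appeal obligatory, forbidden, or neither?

Obligatory

Premise 5, F(~disclose_form), is equivalent to O(disclose_form).
The contrapositive of premise 8 (O(~take_oath ⊃ ~disclose_form)) is O(disclose_form ⊃ take_oath), and O(disclose_form) is already established, so O(take_oath).
The contrapositive of premise 2 (O(archive_affidavit ⊃ ~take_oath)) is O(take_oath ⊃ ~archive_affidavit), and O(take_oath) is already established, so O(~archive_affidavit).
The contrapositive of premise 12 (O(declare_conflict ⊃ archive_affidavit)) is O(~archive_affidavit ⊃ ~declare_conflict), and O(~archive_affidavit) is already established, so O(~declare_conflict).
The contrapositive of premise 3 (O(~inspect_inventory ⊃ declare_conflict)) is O(~declare_conflict ⊃ inspect_inventory), and O(~declare_conflict) is already established, so O(inspect_inventory).
Premise 10 is O(~issue_refund ⊃ ~inspect_inventory); contrapositively O(inspect_inventory ⊃ issue_refund). Since O(inspect_inventory) holds, K gives O(issue_refund).
The contrapositive of premise 11 (O(seal_appeal ⊃ ~issue_refund)) is O(issue_refund ⊃ ~seal_appeal), and O(issue_refund) is already established, so O(~seal_appeal).
Premises 1, 4, 6, 7, 9 do not contribute to this derivation.
Hence ~seal_appeal is obligatory.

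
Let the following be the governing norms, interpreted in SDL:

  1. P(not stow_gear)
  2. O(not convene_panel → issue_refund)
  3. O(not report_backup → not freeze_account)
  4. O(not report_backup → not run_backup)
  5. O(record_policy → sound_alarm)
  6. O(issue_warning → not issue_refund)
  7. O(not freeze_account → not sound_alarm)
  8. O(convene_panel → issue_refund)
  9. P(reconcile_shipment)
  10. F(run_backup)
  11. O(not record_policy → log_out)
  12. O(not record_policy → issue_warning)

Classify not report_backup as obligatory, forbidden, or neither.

By case analysis on convene_panel: premise 8 gives O(convene_panel → issue_refund) and premise 2 gives O(not convene_panel → issue_refund), so O(issue_refund) either way.
The contrapositive of premise 6 (O(issue_warning → not issue_refund)) is O(issue_refund → not issue_warning), and O(issue_refund) is already established, so O(not issue_warning).
The contrapositive of premise 12 (O(not record_policy → issue_warning)) is O(not issue_warning → record_policy), and O(not issue_warning) is already established, so O(record_policy).
Premise 5 is O(record_policy → sound_alarm); since O(record_policy), deontic closure gives O(sound_alarm).
Premise 7, O(not freeze_account → not sound_alarm), contraposes to O(sound_alarm → freeze_account); with O(sound_alarm) we get O(freeze_account).
Premise 3 is O(not report_backup → not freeze_account); contrapositively O(freeze_account → report_backup). Since O(freeze_account) holds, K gives O(report_backup).
Premises 1, 4, 9, 10, 11 do not contribute to this derivation.
Thus O(report_backup), which is F(not report_backup): not report_backup is forbidden.

Forbidden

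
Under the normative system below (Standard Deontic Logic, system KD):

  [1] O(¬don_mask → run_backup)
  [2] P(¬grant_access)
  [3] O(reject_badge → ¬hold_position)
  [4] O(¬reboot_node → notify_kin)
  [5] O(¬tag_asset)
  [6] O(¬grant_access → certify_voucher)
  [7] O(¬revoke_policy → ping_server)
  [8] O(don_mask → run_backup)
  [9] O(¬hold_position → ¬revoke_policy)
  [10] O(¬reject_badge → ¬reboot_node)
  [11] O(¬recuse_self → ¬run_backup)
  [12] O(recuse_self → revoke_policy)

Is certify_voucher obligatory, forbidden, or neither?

Neither

Premise 6 is O(¬grant_access → certify_voucher), but O(¬grant_access) is not derivable from the premises (the permission P(¬grant_access) asserts only ¬O(grant_access), not O(¬grant_access)), so it does not yield O(certify_voucher).
No premise or chain of K-axiom applications forces O(certify_voucher), and none forces O(¬certify_voucher). So certify_voucher is neither obligatory nor forbidden under these norms.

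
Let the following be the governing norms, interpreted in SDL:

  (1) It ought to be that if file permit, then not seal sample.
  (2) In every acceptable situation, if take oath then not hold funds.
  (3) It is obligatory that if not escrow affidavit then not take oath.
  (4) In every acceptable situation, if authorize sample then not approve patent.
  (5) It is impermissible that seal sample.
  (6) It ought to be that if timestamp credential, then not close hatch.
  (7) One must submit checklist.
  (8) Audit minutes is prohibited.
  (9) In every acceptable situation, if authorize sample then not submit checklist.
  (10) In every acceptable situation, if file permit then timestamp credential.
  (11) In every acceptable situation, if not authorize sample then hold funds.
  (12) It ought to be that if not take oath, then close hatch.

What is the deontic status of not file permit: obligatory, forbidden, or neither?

From premise 7 we have O(submit_checklist).
Premise 9 is O(authorize_sample → ¬submit_checklist); contrapositively O(submit_checklist → ¬authorize_sample). Since O(submit_checklist) holds, K gives O(¬authorize_sample).
With premise 11, O(¬authorize_sample → hold_funds), the K-axiom yields O(hold_funds).
Premise 2 is O(take_oath → ¬hold_funds); contrapositively O(hold_funds → ¬take_oath). Since O(hold_funds) holds, K gives O(¬take_oath).
With premise 12, O(¬take_oath → close_hatch), the K-axiom yields O(close_hatch).
The contrapositive of premise 6 (O(timestamp_credential → ¬close_hatch)) is O(close_hatch → ¬timestamp_credential), and O(close_hatch) is already established, so O(¬timestamp_credential).
Premise 10, O(file_permit → timestamp_credential), contraposes to O(¬timestamp_credential → ¬file_permit); with O(¬timestamp_credential) we get O(¬file_permit).
Premises 1, 3, 4, 5, 8 do not contribute to this derivation.
Hence ¬file_permit is obligatory.

Obligatory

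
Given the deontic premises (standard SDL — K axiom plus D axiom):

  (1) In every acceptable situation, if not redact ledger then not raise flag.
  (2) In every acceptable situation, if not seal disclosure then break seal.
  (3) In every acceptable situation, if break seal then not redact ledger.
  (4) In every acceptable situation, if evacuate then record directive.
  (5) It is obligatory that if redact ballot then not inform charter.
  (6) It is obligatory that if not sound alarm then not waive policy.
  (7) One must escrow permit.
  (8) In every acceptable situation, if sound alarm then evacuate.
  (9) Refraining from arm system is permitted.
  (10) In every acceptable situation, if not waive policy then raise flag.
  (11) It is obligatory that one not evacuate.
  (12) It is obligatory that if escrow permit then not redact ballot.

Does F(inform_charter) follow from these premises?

Premise 5 is O(redact_ballot → ¬inform_charter), but O(redact_ballot) is not derivable from the premises, so it does not yield O(¬inform_charter).
No other premise forces O(¬inform_charter). An ideal world satisfying every premise can still have inform_charter true, so F(inform_charter) is not derivable.

No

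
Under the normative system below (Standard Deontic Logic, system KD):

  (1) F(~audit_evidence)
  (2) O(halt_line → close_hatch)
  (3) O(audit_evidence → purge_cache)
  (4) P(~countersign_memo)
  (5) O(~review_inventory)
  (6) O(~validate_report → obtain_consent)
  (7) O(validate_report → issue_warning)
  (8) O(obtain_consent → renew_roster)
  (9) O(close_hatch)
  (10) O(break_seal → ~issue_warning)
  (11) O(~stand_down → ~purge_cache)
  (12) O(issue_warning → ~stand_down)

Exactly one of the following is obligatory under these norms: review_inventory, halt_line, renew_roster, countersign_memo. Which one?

Premise 1, F(~audit_evidence), is equivalent to O(audit_evidence).
From O(audit_evidence) and premise 3, O(audit_evidence → purge_cache), we obtain O(purge_cache).
The contrapositive of premise 11 (O(~stand_down → ~purge_cache)) is O(purge_cache → stand_down), and O(purge_cache) is already established, so O(stand_down).
Premise 12 is O(issue_warning → ~stand_down); contrapositively O(stand_down → ~issue_warning). Since O(stand_down) holds, K gives O(~issue_warning).
The contrapositive of premise 7 (O(validate_report → issue_warning)) is O(~issue_warning → ~validate_report), and O(~issue_warning) is already established, so O(~validate_report).
With premise 6, O(~validate_report → obtain_consent), the K-axiom yields O(obtain_consent).
Applying K to premise 8 (O(obtain_consent → renew_roster)) and O(obtain_consent) yields O(renew_roster).
So O(renew_roster) holds — renew_roster is obligatory. None of the other listed options is made obligatory by any chain of premises.

renew_roster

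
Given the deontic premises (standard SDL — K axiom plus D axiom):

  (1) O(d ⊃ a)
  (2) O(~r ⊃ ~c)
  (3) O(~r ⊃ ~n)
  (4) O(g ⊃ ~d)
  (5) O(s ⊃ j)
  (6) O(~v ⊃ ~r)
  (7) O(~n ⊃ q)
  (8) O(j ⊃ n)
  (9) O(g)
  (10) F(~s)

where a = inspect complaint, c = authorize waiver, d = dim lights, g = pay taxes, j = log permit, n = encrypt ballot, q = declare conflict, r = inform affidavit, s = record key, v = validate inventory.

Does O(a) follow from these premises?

No

Premise 1 is O(d ⊃ a), but O(d) is not derivable from the premises, so it does not yield O(a).
No other premise forces O(a). An ideal world satisfying every premise can still have a false, so O(a) is not derivable.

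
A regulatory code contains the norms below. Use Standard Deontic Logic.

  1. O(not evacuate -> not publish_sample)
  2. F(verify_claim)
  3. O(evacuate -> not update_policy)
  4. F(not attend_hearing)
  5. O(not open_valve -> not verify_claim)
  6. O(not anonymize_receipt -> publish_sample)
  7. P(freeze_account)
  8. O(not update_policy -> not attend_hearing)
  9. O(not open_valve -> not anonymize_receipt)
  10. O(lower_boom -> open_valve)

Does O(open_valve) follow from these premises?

Premise 4, F(not attend_hearing), is equivalent to O(attend_hearing).
Premise 8, O(not update_policy -> not attend_hearing), contraposes to O(attend_hearing -> update_policy); with O(attend_hearing) we get O(update_policy).
The contrapositive of premise 3 (O(evacuate -> not update_policy)) is O(update_policy -> not evacuate), and O(update_policy) is already established, so O(not evacuate).
Premise 1 is O(not evacuate -> not publish_sample); since O(not evacuate), deontic closure gives O(not publish_sample).
Premise 6, O(not anonymize_receipt -> publish_sample), contraposes to O(not publish_sample -> anonymize_receipt); with O(not publish_sample) we get O(anonymize_receipt).
The contrapositive of premise 9 (O(not open_valve -> not anonymize_receipt)) is O(anonymize_receipt -> open_valve), and O(anonymize_receipt) is already established, so O(open_valve).
Premises 2, 5, 7, 10 do not contribute to this derivation.
So O(open_valve) follows.

Yes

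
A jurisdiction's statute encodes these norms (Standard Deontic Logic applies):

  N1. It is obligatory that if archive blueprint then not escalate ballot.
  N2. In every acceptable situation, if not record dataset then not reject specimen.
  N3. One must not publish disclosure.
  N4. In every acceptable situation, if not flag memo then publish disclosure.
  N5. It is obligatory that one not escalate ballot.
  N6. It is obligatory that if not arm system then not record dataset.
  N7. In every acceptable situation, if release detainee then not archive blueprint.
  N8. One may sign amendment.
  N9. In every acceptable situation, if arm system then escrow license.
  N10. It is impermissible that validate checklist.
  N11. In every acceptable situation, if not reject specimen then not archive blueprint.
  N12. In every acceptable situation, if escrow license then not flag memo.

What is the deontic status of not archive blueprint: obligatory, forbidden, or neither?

Premise 3, F(publish_disclosure), is equivalent to O(¬publish_disclosure).
Premise 4 is O(¬flag_memo → publish_disclosure); contrapositively O(¬publish_disclosure → flag_memo). Since O(¬publish_disclosure) holds, K gives O(flag_memo).
Premise 12 is O(escrow_license → ¬flag_memo); contrapositively O(flag_memo → ¬escrow_license). Since O(flag_memo) holds, K gives O(¬escrow_license).
Premise 9 is O(arm_system → escrow_license); contrapositively O(¬escrow_license → ¬arm_system). Since O(¬escrow_license) holds, K gives O(¬arm_system).
With premise 6, O(¬arm_system → ¬record_dataset), the K-axiom yields O(¬record_dataset).
Applying K to premise 2 (O(¬record_dataset → ¬reject_specimen)) and O(¬record_dataset) yields O(¬reject_specimen).
Premise 11 is O(¬reject_specimen → ¬archive_blueprint); since O(¬reject_specimen), deontic closure gives O(¬archive_blueprint).
Premises 1, 5, 7, 8, 10 do not contribute to this derivation.
Hence ¬archive_blueprint is obligatory.

Obligatory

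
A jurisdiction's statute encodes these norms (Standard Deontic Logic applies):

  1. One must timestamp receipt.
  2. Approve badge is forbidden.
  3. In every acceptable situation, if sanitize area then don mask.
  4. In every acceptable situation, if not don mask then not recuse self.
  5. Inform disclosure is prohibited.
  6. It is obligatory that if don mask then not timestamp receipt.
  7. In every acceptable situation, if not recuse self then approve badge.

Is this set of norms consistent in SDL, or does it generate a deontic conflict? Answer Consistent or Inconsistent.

Inconsistent

Premise 2, F(approve_badge), is equivalent to O(¬approve_badge).
Premise 7 is O(¬recuse_self → approve_badge); contrapositively O(¬approve_badge → recuse_self). Since O(¬approve_badge) holds, K gives O(recuse_self).
Premise 4 is O(¬don_mask → ¬recuse_self); contrapositively O(recuse_self → don_mask). Since O(recuse_self) holds, K gives O(don_mask).
With premise 6, O(don_mask → ¬timestamp_receipt), the K-axiom yields O(¬timestamp_receipt).
Yet premise 1 states O(timestamp_receipt).
We now have both O(¬timestamp_receipt) and O(timestamp_receipt) — timestamp_receipt is simultaneously obligatory and forbidden, violating the D-axiom.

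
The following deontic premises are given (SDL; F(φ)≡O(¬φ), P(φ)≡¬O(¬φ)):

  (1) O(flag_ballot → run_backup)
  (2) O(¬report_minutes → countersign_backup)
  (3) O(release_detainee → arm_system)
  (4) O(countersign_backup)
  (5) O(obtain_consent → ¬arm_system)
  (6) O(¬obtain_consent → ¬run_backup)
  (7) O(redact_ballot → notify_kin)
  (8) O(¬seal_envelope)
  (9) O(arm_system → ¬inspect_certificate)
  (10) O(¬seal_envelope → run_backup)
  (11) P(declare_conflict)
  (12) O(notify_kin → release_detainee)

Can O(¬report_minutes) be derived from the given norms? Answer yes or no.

Premise 2 is O(¬report_minutes → countersign_backup); even if O(countersign_backup) held, inferring O(¬report_minutes) would be affirming the consequent — invalid.
No other premise forces O(¬report_minutes). An ideal world satisfying every premise can still have ¬report_minutes false, so O(¬report_minutes) is not derivable.

No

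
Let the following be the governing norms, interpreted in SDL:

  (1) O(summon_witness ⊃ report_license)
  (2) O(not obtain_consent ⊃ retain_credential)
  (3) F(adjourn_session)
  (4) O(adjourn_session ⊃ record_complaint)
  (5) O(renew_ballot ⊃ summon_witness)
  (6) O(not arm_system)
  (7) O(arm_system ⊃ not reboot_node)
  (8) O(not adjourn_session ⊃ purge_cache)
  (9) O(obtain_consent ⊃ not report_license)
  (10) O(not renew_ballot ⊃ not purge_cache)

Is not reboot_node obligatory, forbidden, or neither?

Neither

Premise 7 is O(arm_system ⊃ not reboot_node), but O(arm_system) is not derivable from the premises, so it does not yield O(not reboot_node).
No premise or chain of K-axiom applications forces O(not reboot_node), and none forces O(reboot_node). So not reboot_node is neither obligatory nor forbidden under these norms.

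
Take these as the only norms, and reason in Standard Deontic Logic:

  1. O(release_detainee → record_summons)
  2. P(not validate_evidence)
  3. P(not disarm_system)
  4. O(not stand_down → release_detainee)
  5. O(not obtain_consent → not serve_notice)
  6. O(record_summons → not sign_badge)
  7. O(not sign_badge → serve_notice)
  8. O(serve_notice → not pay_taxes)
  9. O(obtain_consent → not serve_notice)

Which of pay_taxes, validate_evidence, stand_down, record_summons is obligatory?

stand_down

Premises 5 and 9 are O(not obtain_consent → not serve_notice) and O(obtain_consent → not serve_notice); every ideal world satisfies not obtain_consent or obtain_consent, so in either case not serve_notice holds — hence O(not serve_notice).
The contrapositive of premise 7 (O(not sign_badge → serve_notice)) is O(not serve_notice → sign_badge), and O(not serve_notice) is already established, so O(sign_badge).
Premise 6 is O(record_summons → not sign_badge); contrapositively O(sign_badge → not record_summons). Since O(sign_badge) holds, K gives O(not record_summons).
The contrapositive of premise 1 (O(release_detainee → record_summons)) is O(not record_summons → not release_detainee), and O(not record_summons) is already established, so O(not release_detainee).
Premise 4, O(not stand_down → release_detainee), contraposes to O(not release_detainee → stand_down); with O(not release_detainee) we get O(stand_down).
So O(stand_down) holds — stand_down is obligatory. None of the other listed options is made obligatory by any chain of premises.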